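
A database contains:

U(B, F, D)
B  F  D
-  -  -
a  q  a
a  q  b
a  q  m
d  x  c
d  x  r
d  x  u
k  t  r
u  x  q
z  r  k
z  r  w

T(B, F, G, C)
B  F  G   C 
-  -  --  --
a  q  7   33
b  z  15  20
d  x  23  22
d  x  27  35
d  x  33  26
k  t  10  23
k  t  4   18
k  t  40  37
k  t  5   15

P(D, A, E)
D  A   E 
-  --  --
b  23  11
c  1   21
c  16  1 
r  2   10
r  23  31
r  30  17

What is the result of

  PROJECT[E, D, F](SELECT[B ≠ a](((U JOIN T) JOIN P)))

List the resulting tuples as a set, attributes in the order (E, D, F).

{(1, c, x), (10, r, t), (10, r, x), (17, r, t), (17, r, x), (21, c, x), (31, r, t), (31, r, x)}

Natural join on B, F: {(a, q, a, 7, 33), (a, q, b, 7, 33), (a, q, m, 7, 33), (d, x, c, 23, 22), (d, x, c, 27, 35), (d, x, c, 33, 26), (d, x, r, 23, 22), (d, x, r, 27, 35), (d, x, r, 33, 26), (d, x, u, 23, 22), (d, x, u, 27, 35), (d, x, u, 33, 26), (k, t, r, 10, 23), (k, t, r, 4, 18), (k, t, r, 40, 37), (k, t, r, 5, 15)}
Natural join on D: {(a, q, b, 7, 33, 23, 11), (d, x, c, 23, 22, 1, 21), (d, x, c, 23, 22, 16, 1), (d, x, c, 27, 35, 1, 21), (d, x, c, 27, 35, 16, 1), (d, x, c, 33, 26, 1, 21), (d, x, c, 33, 26, 16, 1), (d, x, r, 23, 22, 2, 10), (d, x, r, 23, 22, 23, 31), (d, x, r, 23, 22, 30, 17), (d, x, r, 27, 35, 2, 10), (d, x, r, 27, 35, 23, 31), (d, x, r, 27, 35, 30, 17), (d, x, r, 33, 26, 2, 10), (d, x, r, 33, 26, 23, 31), (d, x, r, 33, 26, 30, 17), (k, t, r, 10, 23, 2, 10), (k, t, r, 10, 23, 23, 31), (k, t, r, 10, 23, 30, 17), (k, t, r, 4, 18, 2, 10), (k, t, r, 4, 18, 23, 31), (k, t, r, 4, 18, 30, 17), (k, t, r, 40, 37, 2, 10), (k, t, r, 40, 37, 23, 31), (k, t, r, 40, 37, 30, 17), (k, t, r, 5, 15, 2, 10), (k, t, r, 5, 15, 23, 31), (k, t, r, 5, 15, 30, 17)}
Filtering on B ≠ a leaves {(d, x, c, 23, 22, 1, 21), (d, x, c, 23, 22, 16, 1), (d, x, c, 27, 35, 1, 21), (d, x, c, 27, 35, 16, 1), (d, x, c, 33, 26, 1, 21), (d, x, c, 33, 26, 16, 1), (d, x, r, 23, 22, 2, 10), (d, x, r, 23, 22, 23, 31), (d, x, r, 23, 22, 30, 17), (d, x, r, 27, 35, 2, 10), (d, x, r, 27, 35, 23, 31), (d, x, r, 27, 35, 30, 17), (d, x, r, 33, 26, 2, 10), (d, x, r, 33, 26, 23, 31), (d, x, r, 33, 26, 30, 17), (k, t, r, 10, 23, 2, 10), (k, t, r, 10, 23, 23, 31), (k, t, r, 10, 23, 30, 17), (k, t, r, 4, 18, 2, 10), (k, t, r, 4, 18, 23, 31), (k, t, r, 4, 18, 30, 17), (k, t, r, 40, 37, 2, 10), (k, t, r, 40, 37, 23, 31), (k, t, r, 40, 37, 30, 17), (k, t, r, 5, 15, 2, 10), (k, t, r, 5, 15, 23, 31), (k, t, r, 5, 15, 30, 17)}.
Keep only column(s) E, D, F (19 duplicate(s) eliminated): {(1, c, x), (10, r, t), (10, r, x), (17, r, t), (17, r, x), (21, c, x), (31, r, t), (31, r, x)}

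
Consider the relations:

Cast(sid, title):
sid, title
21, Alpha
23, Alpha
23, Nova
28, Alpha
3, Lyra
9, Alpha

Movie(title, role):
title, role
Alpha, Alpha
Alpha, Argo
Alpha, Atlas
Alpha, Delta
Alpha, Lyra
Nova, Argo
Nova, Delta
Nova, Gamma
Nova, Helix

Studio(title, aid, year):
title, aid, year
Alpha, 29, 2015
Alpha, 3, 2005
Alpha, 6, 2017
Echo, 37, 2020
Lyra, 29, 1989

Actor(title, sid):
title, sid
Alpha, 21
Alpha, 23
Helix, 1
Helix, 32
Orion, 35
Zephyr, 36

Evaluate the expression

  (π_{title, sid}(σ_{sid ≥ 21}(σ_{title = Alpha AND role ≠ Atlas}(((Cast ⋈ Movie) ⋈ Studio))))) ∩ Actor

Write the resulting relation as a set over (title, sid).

{(Alpha, 21), (Alpha, 23)}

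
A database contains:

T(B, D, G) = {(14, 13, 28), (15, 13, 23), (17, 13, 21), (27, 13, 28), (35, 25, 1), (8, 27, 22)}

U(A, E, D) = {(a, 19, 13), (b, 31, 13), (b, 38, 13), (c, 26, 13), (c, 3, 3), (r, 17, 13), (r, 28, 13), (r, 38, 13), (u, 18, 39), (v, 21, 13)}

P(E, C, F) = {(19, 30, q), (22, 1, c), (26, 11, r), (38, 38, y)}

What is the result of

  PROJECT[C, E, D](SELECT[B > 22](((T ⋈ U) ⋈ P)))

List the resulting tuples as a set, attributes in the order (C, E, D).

{(11, 26, 13), (30, 19, 13), (38, 38, 13)}

Natural join on D: {(14, 13, 28, a, 19), (14, 13, 28, b, 31), (14, 13, 28, b, 38), (14, 13, 28, c, 26), (14, 13, 28, r, 17), (14, 13, 28, r, 28), (14, 13, 28, r, 38), (14, 13, 28, v, 21), (15, 13, 23, a, 19), (15, 13, 23, b, 31), (15, 13, 23, b, 38), (15, 13, 23, c, 26), (15, 13, 23, r, 17), (15, 13, 23, r, 28), (15, 13, 23, r, 38), (15, 13, 23, v, 21), (17, 13, 21, a, 19), (17, 13, 21, b, 31), (17, 13, 21, b, 38), (17, 13, 21, c, 26), (17, 13, 21, r, 17), (17, 13, 21, r, 28), (17, 13, 21, r, 38), (17, 13, 21, v, 21), (27, 13, 28, a, 19), (27, 13, 28, b, 31), (27, 13, 28, b, 38), (27, 13, 28, c, 26), (27, 13, 28, r, 17), (27, 13, 28, r, 28), (27, 13, 28, r, 38), (27, 13, 28, v, 21)}
Natural join on E: {(14, 13, 28, a, 19, 30, q), (14, 13, 28, b, 38, 38, y), (14, 13, 28, c, 26, 11, r), (14, 13, 28, r, 38, 38, y), (15, 13, 23, a, 19, 30, q), (15, 13, 23, b, 38, 38, y), (15, 13, 23, c, 26, 11, r), (15, 13, 23, r, 38, 38, y), (17, 13, 21, a, 19, 30, q), (17, 13, 21, b, 38, 38, y), (17, 13, 21, c, 26, 11, r), (17, 13, 21, r, 38, 38, y), (27, 13, 28, a, 19, 30, q), (27, 13, 28, b, 38, 38, y), (27, 13, 28, c, 26, 11, r), (27, 13, 28, r, 38, 38, y)}
Selection B > 22: {(27, 13, 28, a, 19, 30, q), (27, 13, 28, b, 38, 38, y), (27, 13, 28, c, 26, 11, r), (27, 13, 28, r, 38, 38, y)}
π[C, E, D]: project onto (C, E, D) (1 duplicate(s) eliminated) → {(11, 26, 13), (30, 19, 13), (38, 38, 13)}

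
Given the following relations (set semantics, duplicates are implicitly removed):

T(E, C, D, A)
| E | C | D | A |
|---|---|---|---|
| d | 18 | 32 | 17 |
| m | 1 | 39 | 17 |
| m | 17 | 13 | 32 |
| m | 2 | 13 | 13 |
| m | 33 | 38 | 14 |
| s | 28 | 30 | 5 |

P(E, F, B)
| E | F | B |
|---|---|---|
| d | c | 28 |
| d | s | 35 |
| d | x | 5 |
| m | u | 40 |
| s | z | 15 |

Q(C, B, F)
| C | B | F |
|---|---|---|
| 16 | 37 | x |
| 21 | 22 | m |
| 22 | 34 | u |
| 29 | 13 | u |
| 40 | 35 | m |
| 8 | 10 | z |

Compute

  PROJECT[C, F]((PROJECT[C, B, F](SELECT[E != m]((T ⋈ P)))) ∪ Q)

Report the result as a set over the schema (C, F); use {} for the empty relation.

Natural join on E: {(d, 18, 32, 17, c, 28), (d, 18, 32, 17, s, 35), (d, 18, 32, 17, x, 5), (m, 1, 39, 17, u, 40), (m, 17, 13, 32, u, 40), (m, 2, 13, 13, u, 40), (m, 33, 38, 14, u, 40), (s, 28, 30, 5, z, 15)}
Selection E != m: {(d, 18, 32, 17, c, 28), (d, 18, 32, 17, s, 35), (d, 18, 32, 17, x, 5), (s, 28, 30, 5, z, 15)}
π[C, B, F]: project onto (C, B, F) → {(18, 28, c), (18, 35, s), (18, 5, x), (28, 15, z)}
Union: {(18, 28, c), (18, 35, s), (18, 5, x), (28, 15, z)} with {(16, 37, x), (21, 22, m), (22, 34, u), (29, 13, u), (40, 35, m), (8, 10, z)} → {(16, 37, x), (18, 28, c), (18, 35, s), (18, 5, x), (21, 22, m), (22, 34, u), (28, 15, z), (29, 13, u), (40, 35, m), (8, 10, z)}
π[C, F]: project onto (C, F) → {(16, x), (18, c), (18, s), (18, x), (21, m), (22, u), (28, z), (29, u), (40, m), (8, z)}

{(16, x), (18, c), (18, s), (18, x), (21, m), (22, u), (28, z), (29, u), (40, m), (8, z)}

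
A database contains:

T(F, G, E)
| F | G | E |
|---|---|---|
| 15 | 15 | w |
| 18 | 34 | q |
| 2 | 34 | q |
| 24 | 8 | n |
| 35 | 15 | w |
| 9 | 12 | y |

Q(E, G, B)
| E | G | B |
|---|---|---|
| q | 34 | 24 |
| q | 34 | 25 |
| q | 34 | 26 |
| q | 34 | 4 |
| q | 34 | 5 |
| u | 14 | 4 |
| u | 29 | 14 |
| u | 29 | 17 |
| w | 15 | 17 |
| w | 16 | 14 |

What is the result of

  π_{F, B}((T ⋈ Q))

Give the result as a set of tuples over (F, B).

{(15, 17), (18, 24), (18, 25), (18, 26), (18, 4), (18, 5), (2, 24), (2, 25), (2, 26), (2, 4), (2, 5), (35, 17)}

T ⋈ Q (natural join on G, E): {(15, 15, w, 17), (18, 34, q, 24), (18, 34, q, 25), (18, 34, q, 26), (18, 34, q, 4), (18, 34, q, 5), (2, 34, q, 24), (2, 34, q, 25), (2, 34, q, 26), (2, 34, q, 4), (2, 34, q, 5), (35, 15, w, 17)}
π[F, B]: project onto (F, B) → {(15, 17), (18, 24), (18, 25), (18, 26), (18, 4), (18, 5), (2, 24), (2, 25), (2, 26), (2, 4), (2, 5), (35, 17)}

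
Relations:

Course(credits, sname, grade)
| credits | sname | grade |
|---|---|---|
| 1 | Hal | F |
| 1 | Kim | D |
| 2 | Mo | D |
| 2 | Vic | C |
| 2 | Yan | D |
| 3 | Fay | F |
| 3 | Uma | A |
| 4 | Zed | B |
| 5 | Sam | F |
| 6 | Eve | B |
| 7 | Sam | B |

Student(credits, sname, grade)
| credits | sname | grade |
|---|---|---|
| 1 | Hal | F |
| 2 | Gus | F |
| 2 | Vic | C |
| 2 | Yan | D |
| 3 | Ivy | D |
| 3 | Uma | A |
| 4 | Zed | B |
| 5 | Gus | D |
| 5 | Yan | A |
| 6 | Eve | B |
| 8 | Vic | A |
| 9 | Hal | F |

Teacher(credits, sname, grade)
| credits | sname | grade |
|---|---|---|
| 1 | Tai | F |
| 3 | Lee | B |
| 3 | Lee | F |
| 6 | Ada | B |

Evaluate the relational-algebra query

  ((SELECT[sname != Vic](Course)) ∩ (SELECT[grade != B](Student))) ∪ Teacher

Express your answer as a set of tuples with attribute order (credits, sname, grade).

{(1, Hal, F), (1, Tai, F), (2, Yan, D), (3, Lee, B), (3, Lee, F), (3, Uma, A), (6, Ada, B)}

Filtering on sname != Vic leaves {(1, Hal, F), (1, Kim, D), (2, Mo, D), (2, Yan, D), (3, Fay, F), (3, Uma, A), (4, Zed, B), (5, Sam, F), (6, Eve, B), (7, Sam, B)}.
Filtering on grade != B leaves {(1, Hal, F), (2, Gus, F), (2, Vic, C), (2, Yan, D), (3, Ivy, D), (3, Uma, A), (5, Gus, D), (5, Yan, A), (8, Vic, A), (9, Hal, F)}.
Taking the intersection: {(1, Hal, F), (2, Yan, D), (3, Uma, A)}
Taking the union: {(1, Hal, F), (1, Tai, F), (2, Yan, D), (3, Lee, B), (3, Lee, F), (3, Uma, A), (6, Ada, B)}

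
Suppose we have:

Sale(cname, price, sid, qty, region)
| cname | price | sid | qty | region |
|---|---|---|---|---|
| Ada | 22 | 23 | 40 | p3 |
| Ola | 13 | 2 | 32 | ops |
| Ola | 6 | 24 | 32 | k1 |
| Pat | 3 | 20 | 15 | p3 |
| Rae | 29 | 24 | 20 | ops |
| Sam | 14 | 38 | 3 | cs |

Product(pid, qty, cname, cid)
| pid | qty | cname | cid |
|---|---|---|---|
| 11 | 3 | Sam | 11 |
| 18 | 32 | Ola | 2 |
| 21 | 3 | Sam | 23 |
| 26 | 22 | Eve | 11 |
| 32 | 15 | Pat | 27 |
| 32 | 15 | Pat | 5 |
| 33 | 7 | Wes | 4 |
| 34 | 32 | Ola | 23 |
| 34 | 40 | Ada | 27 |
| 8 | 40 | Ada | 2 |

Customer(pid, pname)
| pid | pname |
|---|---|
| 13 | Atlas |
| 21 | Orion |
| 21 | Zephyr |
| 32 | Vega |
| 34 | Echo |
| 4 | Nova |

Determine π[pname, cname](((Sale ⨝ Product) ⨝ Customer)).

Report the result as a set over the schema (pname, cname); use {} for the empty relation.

{(Echo, Ada), (Echo, Ola), (Orion, Sam), (Vega, Pat), (Zephyr, Sam)}

Sale ⋈ Product (natural join on cname, qty): {(Ada, 22, 23, 40, p3, 34, 27), (Ada, 22, 23, 40, p3, 8, 2), (Ola, 13, 2, 32, ops, 18, 2), (Ola, 13, 2, 32, ops, 34, 23), (Ola, 6, 24, 32, k1, 18, 2), (Ola, 6, 24, 32, k1, 34, 23), (Pat, 3, 20, 15, p3, 32, 27), (Pat, 3, 20, 15, p3, 32, 5), (Sam, 14, 38, 3, cs, 11, 11), (Sam, 14, 38, 3, cs, 21, 23)}
(Sale ⨝ Product) ⋈ Customer (natural join on pid): {(Ada, 22, 23, 40, p3, 34, 27, Echo), (Ola, 13, 2, 32, ops, 34, 23, Echo), (Ola, 6, 24, 32, k1, 34, 23, Echo), (Pat, 3, 20, 15, p3, 32, 27, Vega), (Pat, 3, 20, 15, p3, 32, 5, Vega), (Sam, 14, 38, 3, cs, 21, 23, Orion), (Sam, 14, 38, 3, cs, 21, 23, Zephyr)}
Keep only column(s) pname, cname (2 duplicate(s) eliminated): {(Echo, Ada), (Echo, Ola), (Orion, Sam), (Vega, Pat), (Zephyr, Sam)}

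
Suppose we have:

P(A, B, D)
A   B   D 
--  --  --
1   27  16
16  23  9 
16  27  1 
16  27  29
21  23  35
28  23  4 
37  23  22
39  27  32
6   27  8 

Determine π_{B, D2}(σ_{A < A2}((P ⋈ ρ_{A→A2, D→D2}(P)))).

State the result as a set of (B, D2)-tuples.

{(23, 22), (23, 35), (23, 4), (27, 1), (27, 29), (27, 32), (27, 8)}

ρ[A→A2, D→D2]: schema becomes (A2, B, D2); tuples unchanged.
P ⋈ ρ_{A→A2, D→D2}(P) (natural join on B): {(1, 27, 16, 1, 16), (1, 27, 16, 16, 1), (1, 27, 16, 16, 29), (1, 27, 16, 39, 32), (1, 27, 16, 6, 8), (16, 23, 9, 16, 9), (16, 23, 9, 21, 35), (16, 23, 9, 28, 4), (16, 23, 9, 37, 22), (16, 27, 1, 1, 16), (16, 27, 1, 16, 1), (16, 27, 1, 16, 29), (16, 27, 1, 39, 32), (16, 27, 1, 6, 8), (16, 27, 29, 1, 16), (16, 27, 29, 16, 1), (16, 27, 29, 16, 29), (16, 27, 29, 39, 32), (16, 27, 29, 6, 8), (21, 23, 35, 16, 9), (21, 23, 35, 21, 35), (21, 23, 35, 28, 4), (21, 23, 35, 37, 22), (28, 23, 4, 16, 9), (28, 23, 4, 21, 35), (28, 23, 4, 28, 4), (28, 23, 4, 37, 22), (37, 23, 22, 16, 9), (37, 23, 22, 21, 35), (37, 23, 22, 28, 4), (37, 23, 22, 37, 22), (39, 27, 32, 1, 16), (39, 27, 32, 16, 1), (39, 27, 32, 16, 29), (39, 27, 32, 39, 32), (39, 27, 32, 6, 8), (6, 27, 8, 1, 16), (6, 27, 8, 16, 1), (6, 27, 8, 16, 29), (6, 27, 8, 39, 32), (6, 27, 8, 6, 8)}
Apply σ_{A < A2}; surviving tuples: {(1, 27, 16, 16, 1), (1, 27, 16, 16, 29), (1, 27, 16, 39, 32), (1, 27, 16, 6, 8), (16, 23, 9, 21, 35), (16, 23, 9, 28, 4), (16, 23, 9, 37, 22), (16, 27, 1, 39, 32), (16, 27, 29, 39, 32), (21, 23, 35, 28, 4), (21, 23, 35, 37, 22), (28, 23, 4, 37, 22), (6, 27, 8, 16, 1), (6, 27, 8, 16, 29), (6, 27, 8, 39, 32)}
π[B, D2]: project onto (B, D2) (8 duplicate(s) eliminated) → {(23, 22), (23, 35), (23, 4), (27, 1), (27, 29), (27, 32), (27, 8)}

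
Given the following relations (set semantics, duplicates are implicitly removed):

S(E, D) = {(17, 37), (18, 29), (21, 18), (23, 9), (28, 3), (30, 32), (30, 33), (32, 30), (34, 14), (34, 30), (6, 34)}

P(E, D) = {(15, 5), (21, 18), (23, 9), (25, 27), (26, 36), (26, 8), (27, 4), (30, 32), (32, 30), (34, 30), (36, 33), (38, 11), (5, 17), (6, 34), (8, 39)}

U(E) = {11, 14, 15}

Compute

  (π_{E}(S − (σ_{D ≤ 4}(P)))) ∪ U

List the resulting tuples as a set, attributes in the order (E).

{11, 14, 15, 17, 18, 21, 23, 28, 30, 32, 34, 6}

σ[D ≤ 4]: keep tuples satisfying D ≤ 4 → {(27, 4)}
Set difference of the two operands is {(17, 37), (18, 29), (21, 18), (23, 9), (28, 3), (30, 32), (30, 33), (32, 30), (34, 14), (34, 30), (6, 34)}.
Keep only column(s) E (2 duplicate(s) eliminated): {17, 18, 21, 23, 28, 30, 32, 34, 6}
Set union of the two operands is {11, 14, 15, 17, 18, 21, 23, 28, 30, 32, 34, 6}.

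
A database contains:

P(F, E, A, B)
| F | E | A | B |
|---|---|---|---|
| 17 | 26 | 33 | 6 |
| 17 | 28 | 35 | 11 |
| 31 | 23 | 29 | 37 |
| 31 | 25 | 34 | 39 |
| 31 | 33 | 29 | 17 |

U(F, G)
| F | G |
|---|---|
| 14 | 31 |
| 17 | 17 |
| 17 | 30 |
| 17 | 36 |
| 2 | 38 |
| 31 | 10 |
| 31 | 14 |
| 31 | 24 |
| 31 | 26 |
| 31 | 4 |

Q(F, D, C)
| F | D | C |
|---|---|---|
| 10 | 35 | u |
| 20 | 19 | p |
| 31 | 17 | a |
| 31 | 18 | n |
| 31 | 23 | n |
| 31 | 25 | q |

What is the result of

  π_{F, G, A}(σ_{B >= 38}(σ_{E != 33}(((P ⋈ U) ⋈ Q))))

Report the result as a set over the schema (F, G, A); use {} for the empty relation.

Joining P and U on F yields {(17, 26, 33, 6, 17), (17, 26, 33, 6, 30), (17, 26, 33, 6, 36), (17, 28, 35, 11, 17), (17, 28, 35, 11, 30), (17, 28, 35, 11, 36), (31, 23, 29, 37, 10), (31, 23, 29, 37, 14), (31, 23, 29, 37, 24), (31, 23, 29, 37, 26), (31, 23, 29, 37, 4), (31, 25, 34, 39, 10), (31, 25, 34, 39, 14), (31, 25, 34, 39, 24), (31, 25, 34, 39, 26), (31, 25, 34, 39, 4), (31, 33, 29, 17, 10), (31, 33, 29, 17, 14), (31, 33, 29, 17, 24), (31, 33, 29, 17, 26), (31, 33, 29, 17, 4)}.
Joining (P ⋈ U) and Q on F yields {(31, 23, 29, 37, 10, 17, a), (31, 23, 29, 37, 10, 18, n), (31, 23, 29, 37, 10, 23, n), (31, 23, 29, 37, 10, 25, q), (31, 23, 29, 37, 14, 17, a), (31, 23, 29, 37, 14, 18, n), (31, 23, 29, 37, 14, 23, n), (31, 23, 29, 37, 14, 25, q), (31, 23, 29, 37, 24, 17, a), (31, 23, 29, 37, 24, 18, n), (31, 23, 29, 37, 24, 23, n), (31, 23, 29, 37, 24, 25, q), (31, 23, 29, 37, 26, 17, a), (31, 23, 29, 37, 26, 18, n), (31, 23, 29, 37, 26, 23, n), (31, 23, 29, 37, 26, 25, q), (31, 23, 29, 37, 4, 17, a), (31, 23, 29, 37, 4, 18, n), (31, 23, 29, 37, 4, 23, n), (31, 23, 29, 37, 4, 25, q), (31, 25, 34, 39, 10, 17, a), (31, 25, 34, 39, 10, 18, n), (31, 25, 34, 39, 10, 23, n), (31, 25, 34, 39, 10, 25, q), (31, 25, 34, 39, 14, 17, a), (31, 25, 34, 39, 14, 18, n), (31, 25, 34, 39, 14, 23, n), (31, 25, 34, 39, 14, 25, q), (31, 25, 34, 39, 24, 17, a), (31, 25, 34, 39, 24, 18, n), (31, 25, 34, 39, 24, 23, n), (31, 25, 34, 39, 24, 25, q), (31, 25, 34, 39, 26, 17, a), (31, 25, 34, 39, 26, 18, n), (31, 25, 34, 39, 26, 23, n), (31, 25, 34, 39, 26, 25, q), (31, 25, 34, 39, 4, 17, a), (31, 25, 34, 39, 4, 18, n), (31, 25, 34, 39, 4, 23, n), (31, 25, 34, 39, 4, 25, q), (31, 33, 29, 17, 10, 17, a), (31, 33, 29, 17, 10, 18, n), (31, 33, 29, 17, 10, 23, n), (31, 33, 29, 17, 10, 25, q), (31, 33, 29, 17, 14, 17, a), (31, 33, 29, 17, 14, 18, n), (31, 33, 29, 17, 14, 23, n), (31, 33, 29, 17, 14, 25, q), (31, 33, 29, 17, 24, 17, a), (31, 33, 29, 17, 24, 18, n), (31, 33, 29, 17, 24, 23, n), (31, 33, 29, 17, 24, 25, q), (31, 33, 29, 17, 26, 17, a), (31, 33, 29, 17, 26, 18, n), (31, 33, 29, 17, 26, 23, n), (31, 33, 29, 17, 26, 25, q), (31, 33, 29, 17, 4, 17, a), (31, 33, 29, 17, 4, 18, n), (31, 33, 29, 17, 4, 23, n), (31, 33, 29, 17, 4, 25, q)}.
Apply σ_{E != 33}; surviving tuples: {(31, 23, 29, 37, 10, 17, a), (31, 23, 29, 37, 10, 18, n), (31, 23, 29, 37, 10, 23, n), (31, 23, 29, 37, 10, 25, q), (31, 23, 29, 37, 14, 17, a), (31, 23, 29, 37, 14, 18, n), (31, 23, 29, 37, 14, 23, n), (31, 23, 29, 37, 14, 25, q), (31, 23, 29, 37, 24, 17, a), (31, 23, 29, 37, 24, 18, n), (31, 23, 29, 37, 24, 23, n), (31, 23, 29, 37, 24, 25, q), (31, 23, 29, 37, 26, 17, a), (31, 23, 29, 37, 26, 18, n), (31, 23, 29, 37, 26, 23, n), (31, 23, 29, 37, 26, 25, q), (31, 23, 29, 37, 4, 17, a), (31, 23, 29, 37, 4, 18, n), (31, 23, 29, 37, 4, 23, n), (31, 23, 29, 37, 4, 25, q), (31, 25, 34, 39, 10, 17, a), (31, 25, 34, 39, 10, 18, n), (31, 25, 34, 39, 10, 23, n), (31, 25, 34, 39, 10, 25, q), (31, 25, 34, 39, 14, 17, a), (31, 25, 34, 39, 14, 18, n), (31, 25, 34, 39, 14, 23, n), (31, 25, 34, 39, 14, 25, q), (31, 25, 34, 39, 24, 17, a), (31, 25, 34, 39, 24, 18, n), (31, 25, 34, 39, 24, 23, n), (31, 25, 34, 39, 24, 25, q), (31, 25, 34, 39, 26, 17, a), (31, 25, 34, 39, 26, 18, n), (31, 25, 34, 39, 26, 23, n), (31, 25, 34, 39, 26, 25, q), (31, 25, 34, 39, 4, 17, a), (31, 25, 34, 39, 4, 18, n), (31, 25, 34, 39, 4, 23, n), (31, 25, 34, 39, 4, 25, q)}
Apply σ_{B >= 38}; surviving tuples: {(31, 25, 34, 39, 10, 17, a), (31, 25, 34, 39, 10, 18, n), (31, 25, 34, 39, 10, 23, n), (31, 25, 34, 39, 10, 25, q), (31, 25, 34, 39, 14, 17, a), (31, 25, 34, 39, 14, 18, n), (31, 25, 34, 39, 14, 23, n), (31, 25, 34, 39, 14, 25, q), (31, 25, 34, 39, 24, 17, a), (31, 25, 34, 39, 24, 18, n), (31, 25, 34, 39, 24, 23, n), (31, 25, 34, 39, 24, 25, q), (31, 25, 34, 39, 26, 17, a), (31, 25, 34, 39, 26, 18, n), (31, 25, 34, 39, 26, 23, n), (31, 25, 34, 39, 26, 25, q), (31, 25, 34, 39, 4, 17, a), (31, 25, 34, 39, 4, 18, n), (31, 25, 34, 39, 4, 23, n), (31, 25, 34, 39, 4, 25, q)}
Projecting to F, G, A (15 duplicate(s) eliminated): {(31, 10, 34), (31, 14, 34), (31, 24, 34), (31, 26, 34), (31, 4, 34)}

{(31, 10, 34), (31, 14, 34), (31, 24, 34), (31, 26, 34), (31, 4, 34)}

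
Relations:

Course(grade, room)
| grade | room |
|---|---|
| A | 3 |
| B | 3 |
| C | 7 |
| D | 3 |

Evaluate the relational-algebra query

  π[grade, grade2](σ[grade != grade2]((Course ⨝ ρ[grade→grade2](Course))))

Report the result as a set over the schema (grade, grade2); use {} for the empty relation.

{(A, B), (A, D), (B, A), (B, D), (D, A), (D, B)}

ρ[grade→grade2]: schema becomes (grade2, room); tuples unchanged.
Joining Course and ρ[grade→grade2](Course) on room yields {(A, 3, A), (A, 3, B), (A, 3, D), (B, 3, A), (B, 3, B), (B, 3, D), (C, 7, C), (D, 3, A), (D, 3, B), (D, 3, D)}.
Filtering on grade != grade2 leaves {(A, 3, B), (A, 3, D), (B, 3, A), (B, 3, D), (D, 3, A), (D, 3, B)}.
Projecting to grade, grade2: {(A, B), (A, D), (B, A), (B, D), (D, A), (D, B)}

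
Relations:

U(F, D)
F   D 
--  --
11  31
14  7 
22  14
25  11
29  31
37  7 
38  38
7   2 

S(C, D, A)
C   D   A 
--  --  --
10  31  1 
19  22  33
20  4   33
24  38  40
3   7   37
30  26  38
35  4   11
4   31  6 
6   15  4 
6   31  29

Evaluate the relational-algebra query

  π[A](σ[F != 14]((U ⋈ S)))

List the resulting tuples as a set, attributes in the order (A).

Natural join on D: {(11, 31, 10, 1), (11, 31, 4, 6), (11, 31, 6, 29), (14, 7, 3, 37), (29, 31, 10, 1), (29, 31, 4, 6), (29, 31, 6, 29), (37, 7, 3, 37), (38, 38, 24, 40)}
Selection F != 14: {(11, 31, 10, 1), (11, 31, 4, 6), (11, 31, 6, 29), (29, 31, 10, 1), (29, 31, 4, 6), (29, 31, 6, 29), (37, 7, 3, 37), (38, 38, 24, 40)}
π_{A} gives {1, 29, 37, 40, 6} (3 duplicate(s) eliminated).

{1, 29, 37, 40, 6}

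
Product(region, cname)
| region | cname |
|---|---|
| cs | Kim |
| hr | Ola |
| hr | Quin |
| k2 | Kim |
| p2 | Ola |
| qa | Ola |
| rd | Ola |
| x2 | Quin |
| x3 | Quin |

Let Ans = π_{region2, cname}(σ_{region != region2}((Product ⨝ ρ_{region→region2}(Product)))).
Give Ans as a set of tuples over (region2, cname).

ρ[region→region2]: schema becomes (region2, cname); tuples unchanged.
Natural join on cname: {(cs, Kim, cs), (cs, Kim, k2), (hr, Ola, hr), (hr, Ola, p2), (hr, Ola, qa), (hr, Ola, rd), (hr, Quin, hr), (hr, Quin, x2), (hr, Quin, x3), (k2, Kim, cs), (k2, Kim, k2), (p2, Ola, hr), (p2, Ola, p2), (p2, Ola, qa), (p2, Ola, rd), (qa, Ola, hr), (qa, Ola, p2), (qa, Ola, qa), (qa, Ola, rd), (rd, Ola, hr), (rd, Ola, p2), (rd, Ola, qa), (rd, Ola, rd), (x2, Quin, hr), (x2, Quin, x2), (x2, Quin, x3), (x3, Quin, hr), (x3, Quin, x2), (x3, Quin, x3)}
Apply σ_{region != region2}; surviving tuples: {(cs, Kim, k2), (hr, Ola, p2), (hr, Ola, qa), (hr, Ola, rd), (hr, Quin, x2), (hr, Quin, x3), (k2, Kim, cs), (p2, Ola, hr), (p2, Ola, qa), (p2, Ola, rd), (qa, Ola, hr), (qa, Ola, p2), (qa, Ola, rd), (rd, Ola, hr), (rd, Ola, p2), (rd, Ola, qa), (x2, Quin, hr), (x2, Quin, x3), (x3, Quin, hr), (x3, Quin, x2)}
Projecting to region2, cname (11 duplicate(s) eliminated): {(cs, Kim), (hr, Ola), (hr, Quin), (k2, Kim), (p2, Ola), (qa, Ola), (rd, Ola), (x2, Quin), (x3, Quin)}

{(cs, Kim), (hr, Ola), (hr, Quin), (k2, Kim), (p2, Ola), (qa, Ola), (rd, Ola), (x2, Quin), (x3, Quin)}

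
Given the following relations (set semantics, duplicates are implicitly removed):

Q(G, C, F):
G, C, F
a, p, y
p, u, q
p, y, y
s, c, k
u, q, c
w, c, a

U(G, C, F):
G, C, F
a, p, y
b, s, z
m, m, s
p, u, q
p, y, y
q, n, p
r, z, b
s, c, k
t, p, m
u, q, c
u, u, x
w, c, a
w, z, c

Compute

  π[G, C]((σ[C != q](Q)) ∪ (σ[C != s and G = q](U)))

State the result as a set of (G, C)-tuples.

{(a, p), (p, u), (p, y), (q, n), (s, c), (w, c)}

Filtering on C != q leaves {(a, p, y), (p, u, q), (p, y, y), (s, c, k), (w, c, a)}.
Filtering on C != s and G = q leaves {(q, n, p)}.
Union: {(a, p, y), (p, u, q), (p, y, y), (s, c, k), (w, c, a)} with {(q, n, p)} → {(a, p, y), (p, u, q), (p, y, y), (q, n, p), (s, c, k), (w, c, a)}
π_{G, C} gives {(a, p), (p, u), (p, y), (q, n), (s, c), (w, c)}.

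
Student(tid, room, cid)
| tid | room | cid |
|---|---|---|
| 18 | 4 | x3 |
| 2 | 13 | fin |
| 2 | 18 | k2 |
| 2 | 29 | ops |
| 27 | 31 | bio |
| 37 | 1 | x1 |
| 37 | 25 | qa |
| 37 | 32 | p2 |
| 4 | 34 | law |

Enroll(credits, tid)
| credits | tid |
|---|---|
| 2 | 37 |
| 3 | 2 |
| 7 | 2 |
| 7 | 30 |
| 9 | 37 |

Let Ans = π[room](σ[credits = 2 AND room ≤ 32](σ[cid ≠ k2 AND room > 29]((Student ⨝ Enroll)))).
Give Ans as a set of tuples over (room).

Student ⋈ Enroll (natural join on tid): {(2, 13, fin, 3), (2, 13, fin, 7), (2, 18, k2, 3), (2, 18, k2, 7), (2, 29, ops, 3), (2, 29, ops, 7), (37, 1, x1, 2), (37, 1, x1, 9), (37, 25, qa, 2), (37, 25, qa, 9), (37, 32, p2, 2), (37, 32, p2, 9)}
σ[cid ≠ k2 AND room > 29]: keep tuples satisfying cid ≠ k2 AND room > 29 → {(37, 32, p2, 2), (37, 32, p2, 9)}
σ[credits = 2 AND room ≤ 32]: keep tuples satisfying credits = 2 AND room ≤ 32 → {(37, 32, p2, 2)}
Projecting to room: {32}

{32}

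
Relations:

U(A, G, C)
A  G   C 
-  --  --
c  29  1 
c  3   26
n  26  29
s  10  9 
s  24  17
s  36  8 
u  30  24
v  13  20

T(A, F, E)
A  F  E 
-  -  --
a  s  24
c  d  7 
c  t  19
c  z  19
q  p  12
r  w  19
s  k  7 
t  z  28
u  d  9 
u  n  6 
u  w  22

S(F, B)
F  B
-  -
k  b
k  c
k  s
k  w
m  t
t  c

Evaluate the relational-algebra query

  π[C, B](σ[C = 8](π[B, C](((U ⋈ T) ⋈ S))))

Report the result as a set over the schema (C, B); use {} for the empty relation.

Natural join on A: {(c, 29, 1, d, 7), (c, 29, 1, t, 19), (c, 29, 1, z, 19), (c, 3, 26, d, 7), (c, 3, 26, t, 19), (c, 3, 26, z, 19), (s, 10, 9, k, 7), (s, 24, 17, k, 7), (s, 36, 8, k, 7), (u, 30, 24, d, 9), (u, 30, 24, n, 6), (u, 30, 24, w, 22)}
Natural join on F: {(c, 29, 1, t, 19, c), (c, 3, 26, t, 19, c), (s, 10, 9, k, 7, b), (s, 10, 9, k, 7, c), (s, 10, 9, k, 7, s), (s, 10, 9, k, 7, w), (s, 24, 17, k, 7, b), (s, 24, 17, k, 7, c), (s, 24, 17, k, 7, s), (s, 24, 17, k, 7, w), (s, 36, 8, k, 7, b), (s, 36, 8, k, 7, c), (s, 36, 8, k, 7, s), (s, 36, 8, k, 7, w)}
Projecting to B, C: {(b, 17), (b, 8), (b, 9), (c, 1), (c, 17), (c, 26), (c, 8), (c, 9), (s, 17), (s, 8), (s, 9), (w, 17), (w, 8), (w, 9)}
Selection C = 8: {(b, 8), (c, 8), (s, 8), (w, 8)}
Projecting to C, B: {(8, b), (8, c), (8, s), (8, w)}

{(8, b), (8, c), (8, s), (8, w)}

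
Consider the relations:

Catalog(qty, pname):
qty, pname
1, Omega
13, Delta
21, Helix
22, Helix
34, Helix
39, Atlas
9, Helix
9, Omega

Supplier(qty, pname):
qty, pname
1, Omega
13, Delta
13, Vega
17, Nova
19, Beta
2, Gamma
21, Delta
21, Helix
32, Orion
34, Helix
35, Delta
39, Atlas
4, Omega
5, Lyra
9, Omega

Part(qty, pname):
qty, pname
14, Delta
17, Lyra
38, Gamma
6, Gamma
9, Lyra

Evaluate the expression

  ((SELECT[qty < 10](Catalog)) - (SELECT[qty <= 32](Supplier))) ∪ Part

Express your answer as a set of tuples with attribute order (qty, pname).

Selection qty < 10: {(1, Omega), (9, Helix), (9, Omega)}
Selection qty <= 32: {(1, Omega), (13, Delta), (13, Vega), (17, Nova), (19, Beta), (2, Gamma), (21, Delta), (21, Helix), (32, Orion), (4, Omega), (5, Lyra), (9, Omega)}
Set difference of the two operands is {(9, Helix)}.
Set union of the two operands is {(14, Delta), (17, Lyra), (38, Gamma), (6, Gamma), (9, Helix), (9, Lyra)}.

{(14, Delta), (17, Lyra), (38, Gamma), (6, Gamma), (9, Helix), (9, Lyra)}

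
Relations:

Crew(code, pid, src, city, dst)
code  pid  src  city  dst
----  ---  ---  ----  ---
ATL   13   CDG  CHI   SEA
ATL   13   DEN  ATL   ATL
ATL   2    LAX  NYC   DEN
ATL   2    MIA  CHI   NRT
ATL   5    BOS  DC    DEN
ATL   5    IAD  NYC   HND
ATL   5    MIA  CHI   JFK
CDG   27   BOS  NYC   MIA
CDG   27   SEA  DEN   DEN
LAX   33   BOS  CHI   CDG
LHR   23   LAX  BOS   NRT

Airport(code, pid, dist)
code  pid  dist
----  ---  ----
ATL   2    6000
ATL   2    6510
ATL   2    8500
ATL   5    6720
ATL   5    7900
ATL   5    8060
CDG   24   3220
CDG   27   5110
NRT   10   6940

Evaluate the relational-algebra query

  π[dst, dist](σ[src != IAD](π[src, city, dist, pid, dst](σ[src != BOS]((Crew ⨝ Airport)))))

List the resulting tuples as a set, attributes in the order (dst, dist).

{(DEN, 5110), (DEN, 6000), (DEN, 6510), (DEN, 8500), (JFK, 6720), (JFK, 7900), (JFK, 8060), (NRT, 6000), (NRT, 6510), (NRT, 8500)}

Joining Crew and Airport on code, pid yields {(ATL, 2, LAX, NYC, DEN, 6000), (ATL, 2, LAX, NYC, DEN, 6510), (ATL, 2, LAX, NYC, DEN, 8500), (ATL, 2, MIA, CHI, NRT, 6000), (ATL, 2, MIA, CHI, NRT, 6510), (ATL, 2, MIA, CHI, NRT, 8500), (ATL, 5, BOS, DC, DEN, 6720), (ATL, 5, BOS, DC, DEN, 7900), (ATL, 5, BOS, DC, DEN, 8060), (ATL, 5, IAD, NYC, HND, 6720), (ATL, 5, IAD, NYC, HND, 7900), (ATL, 5, IAD, NYC, HND, 8060), (ATL, 5, MIA, CHI, JFK, 6720), (ATL, 5, MIA, CHI, JFK, 7900), (ATL, 5, MIA, CHI, JFK, 8060), (CDG, 27, BOS, NYC, MIA, 5110), (CDG, 27, SEA, DEN, DEN, 5110)}.
σ[src != BOS]: keep tuples satisfying src != BOS → {(ATL, 2, LAX, NYC, DEN, 6000), (ATL, 2, LAX, NYC, DEN, 6510), (ATL, 2, LAX, NYC, DEN, 8500), (ATL, 2, MIA, CHI, NRT, 6000), (ATL, 2, MIA, CHI, NRT, 6510), (ATL, 2, MIA, CHI, NRT, 8500), (ATL, 5, IAD, NYC, HND, 6720), (ATL, 5, IAD, NYC, HND, 7900), (ATL, 5, IAD, NYC, HND, 8060), (ATL, 5, MIA, CHI, JFK, 6720), (ATL, 5, MIA, CHI, JFK, 7900), (ATL, 5, MIA, CHI, JFK, 8060), (CDG, 27, SEA, DEN, DEN, 5110)}
Keep only column(s) src, city, dist, pid, dst: {(IAD, NYC, 6720, 5, HND), (IAD, NYC, 7900, 5, HND), (IAD, NYC, 8060, 5, HND), (LAX, NYC, 6000, 2, DEN), (LAX, NYC, 6510, 2, DEN), (LAX, NYC, 8500, 2, DEN), (MIA, CHI, 6000, 2, NRT), (MIA, CHI, 6510, 2, NRT), (MIA, CHI, 6720, 5, JFK), (MIA, CHI, 7900, 5, JFK), (MIA, CHI, 8060, 5, JFK), (MIA, CHI, 8500, 2, NRT), (SEA, DEN, 5110, 27, DEN)}
σ[src != IAD]: keep tuples satisfying src != IAD → {(LAX, NYC, 6000, 2, DEN), (LAX, NYC, 6510, 2, DEN), (LAX, NYC, 8500, 2, DEN), (MIA, CHI, 6000, 2, NRT), (MIA, CHI, 6510, 2, NRT), (MIA, CHI, 6720, 5, JFK), (MIA, CHI, 7900, 5, JFK), (MIA, CHI, 8060, 5, JFK), (MIA, CHI, 8500, 2, NRT), (SEA, DEN, 5110, 27, DEN)}
Keep only column(s) dst, dist: {(DEN, 5110), (DEN, 6000), (DEN, 6510), (DEN, 8500), (JFK, 6720), (JFK, 7900), (JFK, 8060), (NRT, 6000), (NRT, 6510), (NRT, 8500)}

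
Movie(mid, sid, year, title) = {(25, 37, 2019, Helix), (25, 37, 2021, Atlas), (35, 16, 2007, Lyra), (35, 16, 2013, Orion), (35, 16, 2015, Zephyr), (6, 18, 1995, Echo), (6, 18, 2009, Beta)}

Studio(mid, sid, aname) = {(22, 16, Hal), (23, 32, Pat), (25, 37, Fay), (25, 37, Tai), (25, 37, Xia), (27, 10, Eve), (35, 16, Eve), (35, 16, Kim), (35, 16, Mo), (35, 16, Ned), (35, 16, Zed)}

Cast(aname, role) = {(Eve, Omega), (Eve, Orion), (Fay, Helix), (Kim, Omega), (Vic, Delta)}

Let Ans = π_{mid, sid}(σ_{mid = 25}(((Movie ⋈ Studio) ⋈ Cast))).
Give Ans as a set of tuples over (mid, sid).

{(25, 37)}

Joining Movie and Studio on mid, sid yields {(25, 37, 2019, Helix, Fay), (25, 37, 2019, Helix, Tai), (25, 37, 2019, Helix, Xia), (25, 37, 2021, Atlas, Fay), (25, 37, 2021, Atlas, Tai), (25, 37, 2021, Atlas, Xia), (35, 16, 2007, Lyra, Eve), (35, 16, 2007, Lyra, Kim), (35, 16, 2007, Lyra, Mo), (35, 16, 2007, Lyra, Ned), (35, 16, 2007, Lyra, Zed), (35, 16, 2013, Orion, Eve), (35, 16, 2013, Orion, Kim), (35, 16, 2013, Orion, Mo), (35, 16, 2013, Orion, Ned), (35, 16, 2013, Orion, Zed), (35, 16, 2015, Zephyr, Eve), (35, 16, 2015, Zephyr, Kim), (35, 16, 2015, Zephyr, Mo), (35, 16, 2015, Zephyr, Ned), (35, 16, 2015, Zephyr, Zed)}.
Joining (Movie ⋈ Studio) and Cast on aname yields {(25, 37, 2019, Helix, Fay, Helix), (25, 37, 2021, Atlas, Fay, Helix), (35, 16, 2007, Lyra, Eve, Omega), (35, 16, 2007, Lyra, Eve, Orion), (35, 16, 2007, Lyra, Kim, Omega), (35, 16, 2013, Orion, Eve, Omega), (35, 16, 2013, Orion, Eve, Orion), (35, 16, 2013, Orion, Kim, Omega), (35, 16, 2015, Zephyr, Eve, Omega), (35, 16, 2015, Zephyr, Eve, Orion), (35, 16, 2015, Zephyr, Kim, Omega)}.
σ[mid = 25]: keep tuples satisfying mid = 25 → {(25, 37, 2019, Helix, Fay, Helix), (25, 37, 2021, Atlas, Fay, Helix)}
Projecting to mid, sid (1 duplicate(s) eliminated): {(25, 37)}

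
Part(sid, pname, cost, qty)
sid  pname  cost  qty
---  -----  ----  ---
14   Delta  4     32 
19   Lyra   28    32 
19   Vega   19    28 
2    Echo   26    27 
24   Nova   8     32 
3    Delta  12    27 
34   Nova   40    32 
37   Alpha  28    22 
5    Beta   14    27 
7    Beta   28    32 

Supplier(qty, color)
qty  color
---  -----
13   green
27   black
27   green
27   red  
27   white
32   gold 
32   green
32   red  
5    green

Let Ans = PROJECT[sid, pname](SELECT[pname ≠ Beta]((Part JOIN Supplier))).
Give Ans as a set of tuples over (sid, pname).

Natural join on qty: {(14, Delta, 4, 32, gold), (14, Delta, 4, 32, green), (14, Delta, 4, 32, red), (19, Lyra, 28, 32, gold), (19, Lyra, 28, 32, green), (19, Lyra, 28, 32, red), (2, Echo, 26, 27, black), (2, Echo, 26, 27, green), (2, Echo, 26, 27, red), (2, Echo, 26, 27, white), (24, Nova, 8, 32, gold), (24, Nova, 8, 32, green), (24, Nova, 8, 32, red), (3, Delta, 12, 27, black), (3, Delta, 12, 27, green), (3, Delta, 12, 27, red), (3, Delta, 12, 27, white), (34, Nova, 40, 32, gold), (34, Nova, 40, 32, green), (34, Nova, 40, 32, red), (5, Beta, 14, 27, black), (5, Beta, 14, 27, green), (5, Beta, 14, 27, red), (5, Beta, 14, 27, white), (7, Beta, 28, 32, gold), (7, Beta, 28, 32, green), (7, Beta, 28, 32, red)}
Apply σ_{pname ≠ Beta}; surviving tuples: {(14, Delta, 4, 32, gold), (14, Delta, 4, 32, green), (14, Delta, 4, 32, red), (19, Lyra, 28, 32, gold), (19, Lyra, 28, 32, green), (19, Lyra, 28, 32, red), (2, Echo, 26, 27, black), (2, Echo, 26, 27, green), (2, Echo, 26, 27, red), (2, Echo, 26, 27, white), (24, Nova, 8, 32, gold), (24, Nova, 8, 32, green), (24, Nova, 8, 32, red), (3, Delta, 12, 27, black), (3, Delta, 12, 27, green), (3, Delta, 12, 27, red), (3, Delta, 12, 27, white), (34, Nova, 40, 32, gold), (34, Nova, 40, 32, green), (34, Nova, 40, 32, red)}
π[sid, pname]: project onto (sid, pname) (14 duplicate(s) eliminated) → {(14, Delta), (19, Lyra), (2, Echo), (24, Nova), (3, Delta), (34, Nova)}

{(14, Delta), (19, Lyra), (2, Echo), (24, Nova), (3, Delta), (34, Nova)}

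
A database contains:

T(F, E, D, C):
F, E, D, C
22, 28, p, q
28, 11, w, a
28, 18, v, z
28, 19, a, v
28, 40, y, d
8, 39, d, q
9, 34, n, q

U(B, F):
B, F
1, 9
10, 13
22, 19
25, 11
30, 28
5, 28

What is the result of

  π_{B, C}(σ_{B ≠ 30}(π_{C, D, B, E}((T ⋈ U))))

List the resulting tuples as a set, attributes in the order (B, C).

{(1, q), (5, a), (5, d), (5, v), (5, z)}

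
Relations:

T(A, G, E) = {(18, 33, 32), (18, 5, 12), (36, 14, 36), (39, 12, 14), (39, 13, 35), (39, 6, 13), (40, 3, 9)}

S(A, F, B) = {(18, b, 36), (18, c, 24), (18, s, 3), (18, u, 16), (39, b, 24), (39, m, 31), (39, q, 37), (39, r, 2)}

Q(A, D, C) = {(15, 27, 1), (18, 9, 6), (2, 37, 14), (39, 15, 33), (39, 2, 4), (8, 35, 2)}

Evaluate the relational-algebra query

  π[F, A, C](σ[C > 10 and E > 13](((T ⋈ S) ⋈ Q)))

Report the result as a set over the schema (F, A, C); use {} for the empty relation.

{(b, 39, 33), (m, 39, 33), (q, 39, 33), (r, 39, 33)}

Natural join on A: {(18, 33, 32, b, 36), (18, 33, 32, c, 24), (18, 33, 32, s, 3), (18, 33, 32, u, 16), (18, 5, 12, b, 36), (18, 5, 12, c, 24), (18, 5, 12, s, 3), (18, 5, 12, u, 16), (39, 12, 14, b, 24), (39, 12, 14, m, 31), (39, 12, 14, q, 37), (39, 12, 14, r, 2), (39, 13, 35, b, 24), (39, 13, 35, m, 31), (39, 13, 35, q, 37), (39, 13, 35, r, 2), (39, 6, 13, b, 24), (39, 6, 13, m, 31), (39, 6, 13, q, 37), (39, 6, 13, r, 2)}
Natural join on A: {(18, 33, 32, b, 36, 9, 6), (18, 33, 32, c, 24, 9, 6), (18, 33, 32, s, 3, 9, 6), (18, 33, 32, u, 16, 9, 6), (18, 5, 12, b, 36, 9, 6), (18, 5, 12, c, 24, 9, 6), (18, 5, 12, s, 3, 9, 6), (18, 5, 12, u, 16, 9, 6), (39, 12, 14, b, 24, 15, 33), (39, 12, 14, b, 24, 2, 4), (39, 12, 14, m, 31, 15, 33), (39, 12, 14, m, 31, 2, 4), (39, 12, 14, q, 37, 15, 33), (39, 12, 14, q, 37, 2, 4), (39, 12, 14, r, 2, 15, 33), (39, 12, 14, r, 2, 2, 4), (39, 13, 35, b, 24, 15, 33), (39, 13, 35, b, 24, 2, 4), (39, 13, 35, m, 31, 15, 33), (39, 13, 35, m, 31, 2, 4), (39, 13, 35, q, 37, 15, 33), (39, 13, 35, q, 37, 2, 4), (39, 13, 35, r, 2, 15, 33), (39, 13, 35, r, 2, 2, 4), (39, 6, 13, b, 24, 15, 33), (39, 6, 13, b, 24, 2, 4), (39, 6, 13, m, 31, 15, 33), (39, 6, 13, m, 31, 2, 4), (39, 6, 13, q, 37, 15, 33), (39, 6, 13, q, 37, 2, 4), (39, 6, 13, r, 2, 15, 33), (39, 6, 13, r, 2, 2, 4)}
Selection C > 10 and E > 13: {(39, 12, 14, b, 24, 15, 33), (39, 12, 14, m, 31, 15, 33), (39, 12, 14, q, 37, 15, 33), (39, 12, 14, r, 2, 15, 33), (39, 13, 35, b, 24, 15, 33), (39, 13, 35, m, 31, 15, 33), (39, 13, 35, q, 37, 15, 33), (39, 13, 35, r, 2, 15, 33)}
Keep only column(s) F, A, C (4 duplicate(s) eliminated): {(b, 39, 33), (m, 39, 33), (q, 39, 33), (r, 39, 33)}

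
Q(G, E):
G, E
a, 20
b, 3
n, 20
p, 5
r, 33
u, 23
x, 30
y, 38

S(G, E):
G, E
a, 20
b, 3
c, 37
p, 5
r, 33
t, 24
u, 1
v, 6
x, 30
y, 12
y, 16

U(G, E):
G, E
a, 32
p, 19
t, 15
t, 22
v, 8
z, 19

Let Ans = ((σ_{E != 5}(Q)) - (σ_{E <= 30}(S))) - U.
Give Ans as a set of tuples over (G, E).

{(n, 20), (r, 33), (u, 23), (y, 38)}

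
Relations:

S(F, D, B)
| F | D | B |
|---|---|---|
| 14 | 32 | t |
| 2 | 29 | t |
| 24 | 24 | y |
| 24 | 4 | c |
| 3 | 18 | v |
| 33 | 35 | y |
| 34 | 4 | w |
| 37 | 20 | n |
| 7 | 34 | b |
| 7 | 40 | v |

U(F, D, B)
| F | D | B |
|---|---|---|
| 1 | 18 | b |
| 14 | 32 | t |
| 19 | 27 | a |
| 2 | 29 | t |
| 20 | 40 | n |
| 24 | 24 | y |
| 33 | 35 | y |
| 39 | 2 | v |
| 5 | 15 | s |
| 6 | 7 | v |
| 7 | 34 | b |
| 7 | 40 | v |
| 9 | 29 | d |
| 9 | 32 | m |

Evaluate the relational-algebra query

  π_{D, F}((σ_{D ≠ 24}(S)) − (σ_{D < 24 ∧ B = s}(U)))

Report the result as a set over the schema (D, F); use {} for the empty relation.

σ[D ≠ 24]: keep tuples satisfying D ≠ 24 → {(14, 32, t), (2, 29, t), (24, 4, c), (3, 18, v), (33, 35, y), (34, 4, w), (37, 20, n), (7, 34, b), (7, 40, v)}
σ[D < 24 ∧ B = s]: keep tuples satisfying D < 24 ∧ B = s → {(5, 15, s)}
Set difference of the two operands is {(14, 32, t), (2, 29, t), (24, 4, c), (3, 18, v), (33, 35, y), (34, 4, w), (37, 20, n), (7, 34, b), (7, 40, v)}.
π_{D, F} gives {(18, 3), (20, 37), (29, 2), (32, 14), (34, 7), (35, 33), (4, 24), (4, 34), (40, 7)}.

{(18, 3), (20, 37), (29, 2), (32, 14), (34, 7), (35, 33), (4, 24), (4, 34), (40, 7)}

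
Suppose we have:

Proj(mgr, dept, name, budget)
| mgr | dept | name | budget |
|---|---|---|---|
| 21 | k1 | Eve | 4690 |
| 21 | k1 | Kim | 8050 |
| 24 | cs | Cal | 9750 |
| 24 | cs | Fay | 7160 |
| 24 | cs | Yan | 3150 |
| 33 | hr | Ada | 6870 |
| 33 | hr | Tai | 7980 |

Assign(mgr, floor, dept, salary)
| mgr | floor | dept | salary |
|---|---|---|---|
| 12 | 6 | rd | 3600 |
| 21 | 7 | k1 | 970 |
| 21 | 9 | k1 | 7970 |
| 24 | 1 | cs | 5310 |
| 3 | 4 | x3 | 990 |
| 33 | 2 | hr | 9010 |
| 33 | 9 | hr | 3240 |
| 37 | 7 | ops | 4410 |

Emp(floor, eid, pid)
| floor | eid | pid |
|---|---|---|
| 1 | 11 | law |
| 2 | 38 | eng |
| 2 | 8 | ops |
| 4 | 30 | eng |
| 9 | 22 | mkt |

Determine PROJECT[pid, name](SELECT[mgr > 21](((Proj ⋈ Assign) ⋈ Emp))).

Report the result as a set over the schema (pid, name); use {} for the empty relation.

{(eng, Ada), (eng, Tai), (law, Cal), (law, Fay), (law, Yan), (mkt, Ada), (mkt, Tai), (ops, Ada), (ops, Tai)}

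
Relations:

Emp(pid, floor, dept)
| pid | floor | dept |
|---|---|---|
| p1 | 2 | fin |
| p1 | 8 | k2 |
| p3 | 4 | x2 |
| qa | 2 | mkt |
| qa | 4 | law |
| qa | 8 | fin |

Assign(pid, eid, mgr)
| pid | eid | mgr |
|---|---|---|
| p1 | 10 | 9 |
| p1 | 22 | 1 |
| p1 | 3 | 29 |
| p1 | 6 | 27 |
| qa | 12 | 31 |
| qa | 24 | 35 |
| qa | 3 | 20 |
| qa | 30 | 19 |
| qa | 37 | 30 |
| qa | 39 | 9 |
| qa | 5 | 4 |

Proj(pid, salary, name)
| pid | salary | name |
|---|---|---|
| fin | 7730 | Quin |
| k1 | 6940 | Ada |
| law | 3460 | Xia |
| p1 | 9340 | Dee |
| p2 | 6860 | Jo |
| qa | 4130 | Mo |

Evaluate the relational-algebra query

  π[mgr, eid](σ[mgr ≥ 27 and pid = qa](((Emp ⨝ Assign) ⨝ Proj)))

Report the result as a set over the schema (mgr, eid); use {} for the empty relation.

Emp ⋈ Assign (natural join on pid): {(p1, 2, fin, 10, 9), (p1, 2, fin, 22, 1), (p1, 2, fin, 3, 29), (p1, 2, fin, 6, 27), (p1, 8, k2, 10, 9), (p1, 8, k2, 22, 1), (p1, 8, k2, 3, 29), (p1, 8, k2, 6, 27), (qa, 2, mkt, 12, 31), (qa, 2, mkt, 24, 35), (qa, 2, mkt, 3, 20), (qa, 2, mkt, 30, 19), (qa, 2, mkt, 37, 30), (qa, 2, mkt, 39, 9), (qa, 2, mkt, 5, 4), (qa, 4, law, 12, 31), (qa, 4, law, 24, 35), (qa, 4, law, 3, 20), (qa, 4, law, 30, 19), (qa, 4, law, 37, 30), (qa, 4, law, 39, 9), (qa, 4, law, 5, 4), (qa, 8, fin, 12, 31), (qa, 8, fin, 24, 35), (qa, 8, fin, 3, 20), (qa, 8, fin, 30, 19), (qa, 8, fin, 37, 30), (qa, 8, fin, 39, 9), (qa, 8, fin, 5, 4)}
(Emp ⨝ Assign) ⋈ Proj (natural join on pid): {(p1, 2, fin, 10, 9, 9340, Dee), (p1, 2, fin, 22, 1, 9340, Dee), (p1, 2, fin, 3, 29, 9340, Dee), (p1, 2, fin, 6, 27, 9340, Dee), (p1, 8, k2, 10, 9, 9340, Dee), (p1, 8, k2, 22, 1, 9340, Dee), (p1, 8, k2, 3, 29, 9340, Dee), (p1, 8, k2, 6, 27, 9340, Dee), (qa, 2, mkt, 12, 31, 4130, Mo), (qa, 2, mkt, 24, 35, 4130, Mo), (qa, 2, mkt, 3, 20, 4130, Mo), (qa, 2, mkt, 30, 19, 4130, Mo), (qa, 2, mkt, 37, 30, 4130, Mo), (qa, 2, mkt, 39, 9, 4130, Mo), (qa, 2, mkt, 5, 4, 4130, Mo), (qa, 4, law, 12, 31, 4130, Mo), (qa, 4, law, 24, 35, 4130, Mo), (qa, 4, law, 3, 20, 4130, Mo), (qa, 4, law, 30, 19, 4130, Mo), (qa, 4, law, 37, 30, 4130, Mo), (qa, 4, law, 39, 9, 4130, Mo), (qa, 4, law, 5, 4, 4130, Mo), (qa, 8, fin, 12, 31, 4130, Mo), (qa, 8, fin, 24, 35, 4130, Mo), (qa, 8, fin, 3, 20, 4130, Mo), (qa, 8, fin, 30, 19, 4130, Mo), (qa, 8, fin, 37, 30, 4130, Mo), (qa, 8, fin, 39, 9, 4130, Mo), (qa, 8, fin, 5, 4, 4130, Mo)}
Filtering on mgr ≥ 27 and pid = qa leaves {(qa, 2, mkt, 12, 31, 4130, Mo), (qa, 2, mkt, 24, 35, 4130, Mo), (qa, 2, mkt, 37, 30, 4130, Mo), (qa, 4, law, 12, 31, 4130, Mo), (qa, 4, law, 24, 35, 4130, Mo), (qa, 4, law, 37, 30, 4130, Mo), (qa, 8, fin, 12, 31, 4130, Mo), (qa, 8, fin, 24, 35, 4130, Mo), (qa, 8, fin, 37, 30, 4130, Mo)}.
Keep only column(s) mgr, eid (6 duplicate(s) eliminated): {(30, 37), (31, 12), (35, 24)}

{(30, 37), (31, 12), (35, 24)}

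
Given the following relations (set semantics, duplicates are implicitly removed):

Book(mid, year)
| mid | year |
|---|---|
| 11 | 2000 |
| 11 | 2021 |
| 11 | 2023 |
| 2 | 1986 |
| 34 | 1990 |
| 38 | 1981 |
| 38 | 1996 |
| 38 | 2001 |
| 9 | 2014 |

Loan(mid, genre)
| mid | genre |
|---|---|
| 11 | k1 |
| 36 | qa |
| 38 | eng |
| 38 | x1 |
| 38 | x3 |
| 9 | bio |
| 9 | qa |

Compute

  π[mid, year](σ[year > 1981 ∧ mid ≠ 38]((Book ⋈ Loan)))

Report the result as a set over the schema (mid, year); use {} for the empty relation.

{(11, 2000), (11, 2021), (11, 2023), (9, 2014)}

Natural join on mid: {(11, 2000, k1), (11, 2021, k1), (11, 2023, k1), (38, 1981, eng), (38, 1981, x1), (38, 1981, x3), (38, 1996, eng), (38, 1996, x1), (38, 1996, x3), (38, 2001, eng), (38, 2001, x1), (38, 2001, x3), (9, 2014, bio), (9, 2014, qa)}
Apply σ_{year > 1981 ∧ mid ≠ 38}; surviving tuples: {(11, 2000, k1), (11, 2021, k1), (11, 2023, k1), (9, 2014, bio), (9, 2014, qa)}
Keep only column(s) mid, year (1 duplicate(s) eliminated): {(11, 2000), (11, 2021), (11, 2023), (9, 2014)}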